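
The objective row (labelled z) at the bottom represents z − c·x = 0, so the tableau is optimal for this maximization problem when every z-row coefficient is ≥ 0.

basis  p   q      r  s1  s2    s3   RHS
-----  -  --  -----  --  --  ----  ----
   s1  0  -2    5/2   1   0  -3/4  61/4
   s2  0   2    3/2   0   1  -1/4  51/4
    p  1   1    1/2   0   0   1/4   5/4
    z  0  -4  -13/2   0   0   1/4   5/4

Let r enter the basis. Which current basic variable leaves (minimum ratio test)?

Column r entries and ratios — s1: (61/4)/(5/2) = 61/10; s2: (51/4)/(3/2) = 17/2; p: (5/4)/(1/2) = 5/2.
Smallest ratio is 5/2 in the row of p, so p leaves.

p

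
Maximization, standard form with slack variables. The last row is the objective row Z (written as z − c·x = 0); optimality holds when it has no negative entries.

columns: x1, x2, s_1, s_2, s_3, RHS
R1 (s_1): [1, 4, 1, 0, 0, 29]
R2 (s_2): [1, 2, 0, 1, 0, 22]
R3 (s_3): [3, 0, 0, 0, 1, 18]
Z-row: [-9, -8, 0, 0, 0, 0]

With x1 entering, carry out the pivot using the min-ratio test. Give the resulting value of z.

54

Ratio test on column x1 — row 1: 29/1 = 29; row 2: 22/1 = 22; row 3: 18/3 = 6. Minimum is 6 at row 3 (s_3 leaves); pivot element 3.
Pivot on row 3; the Z-row RHS becomes 0 − (-9)·6 = 54.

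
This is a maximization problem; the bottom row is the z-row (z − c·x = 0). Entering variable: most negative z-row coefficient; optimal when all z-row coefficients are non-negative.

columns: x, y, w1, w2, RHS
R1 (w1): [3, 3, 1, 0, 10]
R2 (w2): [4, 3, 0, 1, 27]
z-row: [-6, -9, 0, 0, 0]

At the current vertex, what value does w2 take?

27

w2 is basic (row 2); its value is the RHS of that row, 27.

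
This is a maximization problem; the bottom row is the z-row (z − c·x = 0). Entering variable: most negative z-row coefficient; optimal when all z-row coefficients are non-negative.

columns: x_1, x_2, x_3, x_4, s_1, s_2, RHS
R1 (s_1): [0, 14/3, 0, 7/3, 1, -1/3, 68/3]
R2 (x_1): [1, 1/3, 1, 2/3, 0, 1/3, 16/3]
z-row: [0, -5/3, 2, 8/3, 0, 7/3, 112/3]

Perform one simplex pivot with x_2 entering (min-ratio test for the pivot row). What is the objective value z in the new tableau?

Ratio test on column x_2 — row 1: (68/3)/(14/3) = 34/7; row 2: (16/3)/(1/3) = 16. Minimum is 34/7 at row 1 (s_1 leaves); pivot element 14/3.
Pivot on row 1; the z-row RHS becomes 112/3 − (-5/3)·(34/7) = 318/7.

318/7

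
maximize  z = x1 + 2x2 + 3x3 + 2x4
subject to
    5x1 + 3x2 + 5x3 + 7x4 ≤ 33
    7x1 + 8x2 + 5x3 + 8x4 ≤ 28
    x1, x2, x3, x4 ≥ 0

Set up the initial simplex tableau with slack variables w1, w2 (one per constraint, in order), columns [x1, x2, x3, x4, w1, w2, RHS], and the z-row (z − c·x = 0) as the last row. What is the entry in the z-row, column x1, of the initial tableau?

The z-row carries the negated objective coefficients: the x1 entry is -1.

-1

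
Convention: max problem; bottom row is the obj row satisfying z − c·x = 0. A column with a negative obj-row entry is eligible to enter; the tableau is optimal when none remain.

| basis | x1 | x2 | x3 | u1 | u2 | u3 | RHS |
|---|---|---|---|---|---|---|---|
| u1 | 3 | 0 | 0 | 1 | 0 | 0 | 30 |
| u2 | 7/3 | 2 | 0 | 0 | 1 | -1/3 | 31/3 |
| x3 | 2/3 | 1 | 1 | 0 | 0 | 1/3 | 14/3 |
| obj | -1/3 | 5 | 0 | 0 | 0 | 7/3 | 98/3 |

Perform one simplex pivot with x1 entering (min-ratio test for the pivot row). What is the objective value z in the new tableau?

239/7

Ratio test on column x1 — row 1: 30/3 = 10; row 2: (31/3)/(7/3) = 31/7; row 3: (14/3)/(2/3) = 7. Minimum is 31/7 at row 2 (u2 leaves); pivot element 7/3.
Pivot on row 2; the obj-row RHS becomes 98/3 − (-1/3)·(31/7) = 239/7.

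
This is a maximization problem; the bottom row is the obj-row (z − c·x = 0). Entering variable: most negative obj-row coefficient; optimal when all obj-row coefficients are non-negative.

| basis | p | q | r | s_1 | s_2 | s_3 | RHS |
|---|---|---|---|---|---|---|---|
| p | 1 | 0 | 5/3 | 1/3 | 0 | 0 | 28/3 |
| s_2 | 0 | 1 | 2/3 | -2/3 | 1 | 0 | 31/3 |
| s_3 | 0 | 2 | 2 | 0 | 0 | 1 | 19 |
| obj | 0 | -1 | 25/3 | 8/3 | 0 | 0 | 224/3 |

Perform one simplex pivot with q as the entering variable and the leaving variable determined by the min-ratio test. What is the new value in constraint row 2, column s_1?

Ratio test on column q — row 1: entry 0 ≤ 0; row 2: (31/3)/1 = 31/3; row 3: 19/2 = 19/2. Minimum is 19/2 at row 3 (s_3 leaves); pivot element 2.
Divide row 3 by 2; eliminate column q from the other rows.
Row 2 update in column s_1: -2/3 − 1·0 = -2/3.

-2/3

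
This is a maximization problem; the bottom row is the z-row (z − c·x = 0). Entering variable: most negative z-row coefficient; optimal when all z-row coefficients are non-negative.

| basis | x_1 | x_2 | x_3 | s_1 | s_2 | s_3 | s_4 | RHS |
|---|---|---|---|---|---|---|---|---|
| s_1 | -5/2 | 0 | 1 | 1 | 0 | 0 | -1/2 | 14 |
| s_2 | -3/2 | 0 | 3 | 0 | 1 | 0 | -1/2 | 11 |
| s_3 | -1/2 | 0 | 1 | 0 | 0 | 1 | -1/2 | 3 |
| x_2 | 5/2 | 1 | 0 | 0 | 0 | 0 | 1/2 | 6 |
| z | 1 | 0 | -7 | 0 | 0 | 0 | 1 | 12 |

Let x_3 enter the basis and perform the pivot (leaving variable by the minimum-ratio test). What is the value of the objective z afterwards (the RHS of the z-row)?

Ratio test on column x_3 — row 1: 14/1 = 14; row 2: 11/3 = 11/3; row 3: 3/1 = 3; row 4: entry 0 ≤ 0. Minimum is 3 at row 3 (s_3 leaves); pivot element 1.
Pivot on row 3; the z-row RHS becomes 12 − (-7)·3 = 33.

33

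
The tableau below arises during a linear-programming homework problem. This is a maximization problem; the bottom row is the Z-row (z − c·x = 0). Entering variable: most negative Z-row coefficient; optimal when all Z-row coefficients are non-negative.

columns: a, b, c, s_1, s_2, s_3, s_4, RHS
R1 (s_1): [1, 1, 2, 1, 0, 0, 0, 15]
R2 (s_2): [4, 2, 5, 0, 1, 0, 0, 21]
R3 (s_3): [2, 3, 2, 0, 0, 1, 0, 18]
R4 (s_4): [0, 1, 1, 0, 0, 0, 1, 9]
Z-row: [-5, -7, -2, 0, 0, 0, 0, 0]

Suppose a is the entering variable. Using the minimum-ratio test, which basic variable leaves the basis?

Column a entries and ratios — s_1: 15/1 = 15; s_2: 21/4 = 21/4; s_3: 18/2 = 9; s_4: 0 ≤ 0, skip.
Smallest ratio is 21/4 in the row of s_2, so s_2 leaves.

s_2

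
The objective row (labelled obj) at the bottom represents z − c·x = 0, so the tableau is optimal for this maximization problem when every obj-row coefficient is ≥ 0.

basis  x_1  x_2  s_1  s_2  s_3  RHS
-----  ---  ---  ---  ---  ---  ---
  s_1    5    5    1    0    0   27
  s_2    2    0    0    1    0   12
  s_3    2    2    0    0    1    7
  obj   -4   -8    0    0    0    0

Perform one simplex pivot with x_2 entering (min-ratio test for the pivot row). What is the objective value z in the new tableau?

Ratio test on column x_2 — row 1: 27/5 = 27/5; row 2: entry 0 ≤ 0; row 3: 7/2 = 7/2. Minimum is 7/2 at row 3 (s_3 leaves); pivot element 2.
Pivot on row 3; the obj-row RHS becomes 0 − (-8)·(7/2) = 28.

28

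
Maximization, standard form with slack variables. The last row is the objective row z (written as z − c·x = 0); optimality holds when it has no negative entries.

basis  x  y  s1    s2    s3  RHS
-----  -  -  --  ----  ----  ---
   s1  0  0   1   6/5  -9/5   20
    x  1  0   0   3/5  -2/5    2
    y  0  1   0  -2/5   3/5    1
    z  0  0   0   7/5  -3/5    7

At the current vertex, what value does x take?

2

x is basic (row 2); its value is the RHS of that row, 2.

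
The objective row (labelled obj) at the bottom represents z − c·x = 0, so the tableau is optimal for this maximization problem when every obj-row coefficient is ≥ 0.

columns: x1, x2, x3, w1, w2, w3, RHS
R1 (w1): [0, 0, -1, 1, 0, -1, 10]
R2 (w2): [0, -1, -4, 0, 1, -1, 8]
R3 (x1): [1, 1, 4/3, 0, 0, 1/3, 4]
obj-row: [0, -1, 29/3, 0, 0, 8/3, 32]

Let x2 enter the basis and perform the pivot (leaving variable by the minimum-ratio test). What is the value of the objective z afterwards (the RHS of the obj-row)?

36

Ratio test on column x2 — row 1: entry 0 ≤ 0; row 2: entry -1 ≤ 0; row 3: 4/1 = 4. Minimum is 4 at row 3 (x1 leaves); pivot element 1.
Pivot on row 3; the obj-row RHS becomes 32 − (-1)·4 = 36.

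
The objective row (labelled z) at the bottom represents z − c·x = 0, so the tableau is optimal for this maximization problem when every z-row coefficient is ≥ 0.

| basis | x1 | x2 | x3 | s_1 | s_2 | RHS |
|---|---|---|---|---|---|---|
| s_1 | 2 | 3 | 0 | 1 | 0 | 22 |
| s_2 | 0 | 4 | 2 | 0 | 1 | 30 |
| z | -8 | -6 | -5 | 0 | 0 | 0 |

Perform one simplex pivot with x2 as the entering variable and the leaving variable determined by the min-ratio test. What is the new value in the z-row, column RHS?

Ratio test on column x2 — row 1: 22/3 = 22/3; row 2: 30/4 = 15/2. Minimum is 22/3 at row 1 (s_1 leaves); pivot element 3.
Divide row 1 by 3; eliminate column x2 from the other rows.
z-row update in column RHS: 0 − (-6)·(22/3) = 44.

44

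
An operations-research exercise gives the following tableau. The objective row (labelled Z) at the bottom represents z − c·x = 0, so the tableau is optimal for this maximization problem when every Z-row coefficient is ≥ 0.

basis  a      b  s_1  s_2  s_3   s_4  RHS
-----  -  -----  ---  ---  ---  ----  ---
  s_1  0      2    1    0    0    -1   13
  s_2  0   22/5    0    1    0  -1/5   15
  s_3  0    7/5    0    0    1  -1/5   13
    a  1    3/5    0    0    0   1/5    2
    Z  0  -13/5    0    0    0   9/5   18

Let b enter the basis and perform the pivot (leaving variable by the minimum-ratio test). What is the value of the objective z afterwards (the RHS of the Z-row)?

Ratio test on column b — row 1: 13/2 = 13/2; row 2: 15/(22/5) = 75/22; row 3: 13/(7/5) = 65/7; row 4: 2/(3/5) = 10/3. Minimum is 10/3 at row 4 (a leaves); pivot element 3/5.
Pivot on row 4; the Z-row RHS becomes 18 − (-13/5)·(10/3) = 80/3.

80/3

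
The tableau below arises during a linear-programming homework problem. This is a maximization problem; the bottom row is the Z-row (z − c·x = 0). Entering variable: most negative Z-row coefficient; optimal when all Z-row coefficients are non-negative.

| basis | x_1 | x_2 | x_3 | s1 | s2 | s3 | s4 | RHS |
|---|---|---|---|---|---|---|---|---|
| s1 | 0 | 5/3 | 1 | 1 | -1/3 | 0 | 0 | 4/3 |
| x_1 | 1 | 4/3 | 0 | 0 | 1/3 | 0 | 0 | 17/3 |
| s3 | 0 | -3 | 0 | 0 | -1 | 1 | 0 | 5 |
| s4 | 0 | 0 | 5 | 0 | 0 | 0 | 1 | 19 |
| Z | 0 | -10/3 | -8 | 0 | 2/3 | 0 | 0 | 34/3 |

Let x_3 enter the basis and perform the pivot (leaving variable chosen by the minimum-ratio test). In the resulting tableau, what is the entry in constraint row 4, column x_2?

-25/3

Ratio test on column x_3 — row 1: (4/3)/1 = 4/3; row 2: entry 0 ≤ 0; row 3: entry 0 ≤ 0; row 4: 19/5 = 19/5. Minimum is 4/3 at row 1 (s1 leaves); pivot element 1.
Divide row 1 by 1; eliminate column x_3 from the other rows.
Row 4 update in column x_2: 0 − 5·(5/3) = -25/3.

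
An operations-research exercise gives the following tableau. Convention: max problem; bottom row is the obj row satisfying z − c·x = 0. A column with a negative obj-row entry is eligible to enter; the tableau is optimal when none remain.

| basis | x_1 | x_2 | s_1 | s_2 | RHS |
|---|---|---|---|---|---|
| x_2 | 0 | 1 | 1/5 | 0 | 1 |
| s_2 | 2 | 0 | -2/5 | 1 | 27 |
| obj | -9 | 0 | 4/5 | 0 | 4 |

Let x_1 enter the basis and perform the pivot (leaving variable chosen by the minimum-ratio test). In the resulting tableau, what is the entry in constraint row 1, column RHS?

1

Ratio test on column x_1 — row 1: entry 0 ≤ 0; row 2: 27/2 = 27/2. Minimum is 27/2 at row 2 (s_2 leaves); pivot element 2.
Divide row 2 by 2; eliminate column x_1 from the other rows.
Row 1 update in column RHS: 1 − 0·(27/2) = 1.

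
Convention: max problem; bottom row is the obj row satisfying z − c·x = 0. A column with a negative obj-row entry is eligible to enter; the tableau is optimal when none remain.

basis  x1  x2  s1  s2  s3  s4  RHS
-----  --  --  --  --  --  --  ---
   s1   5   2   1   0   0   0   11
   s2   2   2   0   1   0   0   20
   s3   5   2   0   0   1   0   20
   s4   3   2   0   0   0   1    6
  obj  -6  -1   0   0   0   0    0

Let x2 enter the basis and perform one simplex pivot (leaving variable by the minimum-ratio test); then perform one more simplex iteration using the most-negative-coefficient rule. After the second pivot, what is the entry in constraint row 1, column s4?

-5/3

Ratio test on column x2 — row 1: 11/2 = 11/2; row 2: 20/2 = 10; row 3: 20/2 = 10; row 4: 6/2 = 3. Minimum is 3 at row 4 (s4 leaves); pivot element 2.
Divide row 4 by 2; eliminate column x2 from the other rows.
Second iteration: most negative obj-row entry is -9/2 in column x1, so x1 enters.
Ratio test on column x1 — row 1: 5/2 = 5/2; row 2: entry -1 ≤ 0; row 3: 14/2 = 7; row 4: 3/(3/2) = 2. Minimum is 2 at row 4 (x2 leaves); pivot element 3/2.
Divide row 4 by 3/2; eliminate column x1 from the other rows.
After both pivots, the entry at constraint row 1, column s4 is -5/3.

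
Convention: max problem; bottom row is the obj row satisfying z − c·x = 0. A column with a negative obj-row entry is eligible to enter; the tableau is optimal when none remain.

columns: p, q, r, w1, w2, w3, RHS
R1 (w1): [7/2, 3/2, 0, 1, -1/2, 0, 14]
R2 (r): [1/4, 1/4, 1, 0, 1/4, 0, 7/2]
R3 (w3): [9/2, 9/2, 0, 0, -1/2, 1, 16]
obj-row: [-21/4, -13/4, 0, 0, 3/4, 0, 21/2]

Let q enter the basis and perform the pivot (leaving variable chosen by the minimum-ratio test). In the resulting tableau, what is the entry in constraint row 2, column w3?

Ratio test on column q — row 1: 14/(3/2) = 28/3; row 2: (7/2)/(1/4) = 14; row 3: 16/(9/2) = 32/9. Minimum is 32/9 at row 3 (w3 leaves); pivot element 9/2.
Divide row 3 by 9/2; eliminate column q from the other rows.
Row 2 update in column w3: 0 − (1/4)·(2/9) = -1/18.

-1/18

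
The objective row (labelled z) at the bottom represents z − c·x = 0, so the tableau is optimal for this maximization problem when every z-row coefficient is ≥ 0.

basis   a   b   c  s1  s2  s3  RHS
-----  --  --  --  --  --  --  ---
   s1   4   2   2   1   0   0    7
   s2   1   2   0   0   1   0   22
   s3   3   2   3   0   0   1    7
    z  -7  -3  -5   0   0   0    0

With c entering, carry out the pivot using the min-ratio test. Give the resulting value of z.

35/3

Ratio test on column c — row 1: 7/2 = 7/2; row 2: entry 0 ≤ 0; row 3: 7/3 = 7/3. Minimum is 7/3 at row 3 (s3 leaves); pivot element 3.
Pivot on row 3; the z-row RHS becomes 0 − (-5)·(7/3) = 35/3.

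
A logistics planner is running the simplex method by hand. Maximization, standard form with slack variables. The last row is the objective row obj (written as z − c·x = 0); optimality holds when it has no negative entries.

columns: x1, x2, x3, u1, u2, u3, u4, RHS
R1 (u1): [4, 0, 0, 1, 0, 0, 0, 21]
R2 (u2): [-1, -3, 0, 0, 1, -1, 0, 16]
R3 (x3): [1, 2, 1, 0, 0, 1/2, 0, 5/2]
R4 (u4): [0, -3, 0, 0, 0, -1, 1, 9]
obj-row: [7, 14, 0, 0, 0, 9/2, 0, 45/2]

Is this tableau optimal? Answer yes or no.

yes

Every obj-row coefficient is ≥ 0, so the tableau is optimal.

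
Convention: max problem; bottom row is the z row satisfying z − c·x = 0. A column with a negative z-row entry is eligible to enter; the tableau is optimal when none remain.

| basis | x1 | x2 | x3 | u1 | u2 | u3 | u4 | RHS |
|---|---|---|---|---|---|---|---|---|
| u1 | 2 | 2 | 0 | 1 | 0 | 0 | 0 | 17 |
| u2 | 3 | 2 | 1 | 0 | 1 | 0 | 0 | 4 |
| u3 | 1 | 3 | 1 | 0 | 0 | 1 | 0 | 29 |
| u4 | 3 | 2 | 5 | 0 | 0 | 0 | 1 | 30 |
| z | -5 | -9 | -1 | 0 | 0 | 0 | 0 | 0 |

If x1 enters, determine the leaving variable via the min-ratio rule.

Column x1 entries and ratios — u1: 17/2 = 17/2; u2: 4/3 = 4/3; u3: 29/1 = 29; u4: 30/3 = 10.
Smallest ratio is 4/3 in the row of u2, so u2 leaves.

u2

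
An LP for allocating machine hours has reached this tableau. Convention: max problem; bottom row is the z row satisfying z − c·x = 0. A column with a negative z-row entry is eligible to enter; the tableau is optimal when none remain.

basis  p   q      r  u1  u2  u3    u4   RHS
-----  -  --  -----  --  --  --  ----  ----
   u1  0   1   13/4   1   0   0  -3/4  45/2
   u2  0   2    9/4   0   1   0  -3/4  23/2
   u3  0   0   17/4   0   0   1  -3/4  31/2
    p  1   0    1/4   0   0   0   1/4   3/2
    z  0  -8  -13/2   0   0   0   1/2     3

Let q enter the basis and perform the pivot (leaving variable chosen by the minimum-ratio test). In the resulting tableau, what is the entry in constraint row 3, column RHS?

Ratio test on column q — row 1: (45/2)/1 = 45/2; row 2: (23/2)/2 = 23/4; row 3: entry 0 ≤ 0; row 4: entry 0 ≤ 0. Minimum is 23/4 at row 2 (u2 leaves); pivot element 2.
Divide row 2 by 2; eliminate column q from the other rows.
Row 3 update in column RHS: 31/2 − 0·(23/4) = 31/2.

31/2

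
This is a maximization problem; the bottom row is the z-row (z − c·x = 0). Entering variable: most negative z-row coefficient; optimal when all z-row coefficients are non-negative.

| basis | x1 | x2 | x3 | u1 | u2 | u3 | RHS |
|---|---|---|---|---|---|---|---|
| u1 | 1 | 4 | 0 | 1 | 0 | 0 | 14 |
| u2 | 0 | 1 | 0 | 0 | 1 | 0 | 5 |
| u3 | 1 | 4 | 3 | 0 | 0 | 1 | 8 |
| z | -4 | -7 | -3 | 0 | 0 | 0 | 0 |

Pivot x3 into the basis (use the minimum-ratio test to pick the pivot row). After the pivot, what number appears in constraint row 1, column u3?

Ratio test on column x3 — row 1: entry 0 ≤ 0; row 2: entry 0 ≤ 0; row 3: 8/3 = 8/3. Minimum is 8/3 at row 3 (u3 leaves); pivot element 3.
Divide row 3 by 3; eliminate column x3 from the other rows.
Row 1 update in column u3: 0 − 0·(1/3) = 0.

0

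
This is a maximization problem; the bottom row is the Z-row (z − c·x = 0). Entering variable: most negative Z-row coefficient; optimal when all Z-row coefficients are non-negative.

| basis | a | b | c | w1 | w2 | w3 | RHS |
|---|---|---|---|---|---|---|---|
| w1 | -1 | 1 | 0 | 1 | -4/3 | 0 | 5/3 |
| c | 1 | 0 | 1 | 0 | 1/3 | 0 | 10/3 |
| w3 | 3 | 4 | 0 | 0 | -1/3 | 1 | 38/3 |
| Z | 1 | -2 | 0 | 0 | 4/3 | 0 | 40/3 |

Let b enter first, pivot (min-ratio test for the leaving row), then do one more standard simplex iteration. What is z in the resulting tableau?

Ratio test on column b — row 1: (5/3)/1 = 5/3; row 2: entry 0 ≤ 0; row 3: (38/3)/4 = 19/6. Minimum is 5/3 at row 1 (w1 leaves); pivot element 1.
Pivot on row 1; the Z-row RHS becomes 40/3 − (-2)·(5/3) = 50/3.
Next entering variable (most negative Z-row entry -4/3): w2.
Ratio test on column w2 — row 1: entry -4/3 ≤ 0; row 2: (10/3)/(1/3) = 10; row 3: 6/5 = 6/5. Minimum is 6/5 at row 3 (w3 leaves); pivot element 5.
After the second pivot the Z-row RHS is 50/3 − (-4/3)·(6/5) = 274/15.

274/15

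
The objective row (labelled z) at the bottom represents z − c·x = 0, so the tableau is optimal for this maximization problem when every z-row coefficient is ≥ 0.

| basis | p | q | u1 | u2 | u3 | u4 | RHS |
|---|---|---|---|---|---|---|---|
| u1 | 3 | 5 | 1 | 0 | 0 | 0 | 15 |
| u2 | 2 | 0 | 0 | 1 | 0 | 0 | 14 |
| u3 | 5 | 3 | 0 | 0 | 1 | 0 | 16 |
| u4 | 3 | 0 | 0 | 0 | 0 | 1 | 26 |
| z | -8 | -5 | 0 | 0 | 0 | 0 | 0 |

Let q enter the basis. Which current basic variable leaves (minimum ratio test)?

u1

Column q entries and ratios — u1: 15/5 = 3; u2: 0 ≤ 0, skip; u3: 16/3 = 16/3; u4: 0 ≤ 0, skip.
Smallest ratio is 3 in the row of u1, so u1 leaves.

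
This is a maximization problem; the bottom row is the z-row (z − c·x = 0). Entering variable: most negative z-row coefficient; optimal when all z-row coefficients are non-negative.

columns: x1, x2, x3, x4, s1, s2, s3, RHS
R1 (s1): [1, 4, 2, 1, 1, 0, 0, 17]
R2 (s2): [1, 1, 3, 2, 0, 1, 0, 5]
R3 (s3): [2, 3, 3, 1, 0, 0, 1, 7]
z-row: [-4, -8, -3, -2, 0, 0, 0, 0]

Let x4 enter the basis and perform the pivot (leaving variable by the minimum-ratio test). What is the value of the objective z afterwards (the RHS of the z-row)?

5

Ratio test on column x4 — row 1: 17/1 = 17; row 2: 5/2 = 5/2; row 3: 7/1 = 7. Minimum is 5/2 at row 2 (s2 leaves); pivot element 2.
Pivot on row 2; the z-row RHS becomes 0 − (-2)·(5/2) = 5.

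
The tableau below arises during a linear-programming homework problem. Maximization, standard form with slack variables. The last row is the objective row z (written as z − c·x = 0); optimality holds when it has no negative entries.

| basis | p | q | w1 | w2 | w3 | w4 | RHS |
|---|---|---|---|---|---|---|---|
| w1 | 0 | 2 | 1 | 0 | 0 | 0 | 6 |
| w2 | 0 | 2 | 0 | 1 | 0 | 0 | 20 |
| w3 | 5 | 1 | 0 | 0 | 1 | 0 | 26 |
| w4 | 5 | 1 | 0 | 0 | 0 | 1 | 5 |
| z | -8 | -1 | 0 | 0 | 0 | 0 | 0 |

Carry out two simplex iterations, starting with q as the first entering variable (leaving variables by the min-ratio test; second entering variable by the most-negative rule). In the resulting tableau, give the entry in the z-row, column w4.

Ratio test on column q — row 1: 6/2 = 3; row 2: 20/2 = 10; row 3: 26/1 = 26; row 4: 5/1 = 5. Minimum is 3 at row 1 (w1 leaves); pivot element 2.
Divide row 1 by 2; eliminate column q from the other rows.
Second iteration: most negative z-row entry is -8 in column p, so p enters.
Ratio test on column p — row 1: entry 0 ≤ 0; row 2: entry 0 ≤ 0; row 3: 23/5 = 23/5; row 4: 2/5 = 2/5. Minimum is 2/5 at row 4 (w4 leaves); pivot element 5.
Divide row 4 by 5; eliminate column p from the other rows.
After both pivots, the entry at the z-row, column w4 is 8/5.

8/5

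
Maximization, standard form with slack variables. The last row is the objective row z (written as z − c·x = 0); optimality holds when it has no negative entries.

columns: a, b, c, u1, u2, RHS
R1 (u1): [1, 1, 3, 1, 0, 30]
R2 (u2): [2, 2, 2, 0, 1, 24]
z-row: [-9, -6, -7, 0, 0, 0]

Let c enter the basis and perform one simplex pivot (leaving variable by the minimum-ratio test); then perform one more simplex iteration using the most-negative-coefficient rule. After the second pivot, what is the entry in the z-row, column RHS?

Ratio test on column c — row 1: 30/3 = 10; row 2: 24/2 = 12. Minimum is 10 at row 1 (u1 leaves); pivot element 3.
Divide row 1 by 3; eliminate column c from the other rows.
Second iteration: most negative z-row entry is -20/3 in column a, so a enters.
Ratio test on column a — row 1: 10/(1/3) = 30; row 2: 4/(4/3) = 3. Minimum is 3 at row 2 (u2 leaves); pivot element 4/3.
Divide row 2 by 4/3; eliminate column a from the other rows.
After both pivots, the entry at the z-row, column RHS is 90.

90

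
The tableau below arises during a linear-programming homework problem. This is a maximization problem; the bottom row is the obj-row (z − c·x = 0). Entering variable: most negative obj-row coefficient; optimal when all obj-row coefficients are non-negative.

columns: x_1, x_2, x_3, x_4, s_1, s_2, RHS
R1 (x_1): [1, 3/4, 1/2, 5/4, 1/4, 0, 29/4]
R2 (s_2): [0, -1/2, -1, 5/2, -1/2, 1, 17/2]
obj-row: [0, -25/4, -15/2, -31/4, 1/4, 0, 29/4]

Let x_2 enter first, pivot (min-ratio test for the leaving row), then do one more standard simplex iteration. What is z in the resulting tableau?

Ratio test on column x_2 — row 1: (29/4)/(3/4) = 29/3; row 2: entry -1/2 ≤ 0. Minimum is 29/3 at row 1 (x_1 leaves); pivot element 3/4.
Pivot on row 1; the obj-row RHS becomes 29/4 − (-25/4)·(29/3) = 203/3.
Next entering variable (most negative obj-row entry -10/3): x_3.
Ratio test on column x_3 — row 1: (29/3)/(2/3) = 29/2; row 2: entry -2/3 ≤ 0. Minimum is 29/2 at row 1 (x_2 leaves); pivot element 2/3.
After the second pivot the obj-row RHS is 203/3 − (-10/3)·(29/2) = 116.

116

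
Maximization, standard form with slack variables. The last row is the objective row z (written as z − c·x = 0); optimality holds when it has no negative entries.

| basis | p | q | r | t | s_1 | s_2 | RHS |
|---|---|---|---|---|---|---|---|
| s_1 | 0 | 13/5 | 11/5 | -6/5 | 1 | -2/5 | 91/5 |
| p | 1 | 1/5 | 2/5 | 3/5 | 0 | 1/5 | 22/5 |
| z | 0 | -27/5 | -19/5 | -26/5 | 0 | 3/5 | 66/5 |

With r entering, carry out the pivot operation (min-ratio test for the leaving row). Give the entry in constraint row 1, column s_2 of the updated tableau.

Ratio test on column r — row 1: (91/5)/(11/5) = 91/11; row 2: (22/5)/(2/5) = 11. Minimum is 91/11 at row 1 (s_1 leaves); pivot element 11/5.
Divide row 1 by 11/5; eliminate column r from the other rows.
In the new row 1, the s_2 entry is the old entry divided by the pivot: (-2/5)/(11/5) = -2/11.

-2/11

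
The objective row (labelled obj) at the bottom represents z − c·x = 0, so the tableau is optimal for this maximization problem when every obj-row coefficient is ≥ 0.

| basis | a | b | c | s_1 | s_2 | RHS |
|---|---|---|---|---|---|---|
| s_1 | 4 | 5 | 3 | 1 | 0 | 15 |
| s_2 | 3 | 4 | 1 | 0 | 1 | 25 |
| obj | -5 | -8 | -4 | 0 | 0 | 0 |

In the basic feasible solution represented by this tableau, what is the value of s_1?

15

s_1 is basic (row 1); its value is the RHS of that row, 15.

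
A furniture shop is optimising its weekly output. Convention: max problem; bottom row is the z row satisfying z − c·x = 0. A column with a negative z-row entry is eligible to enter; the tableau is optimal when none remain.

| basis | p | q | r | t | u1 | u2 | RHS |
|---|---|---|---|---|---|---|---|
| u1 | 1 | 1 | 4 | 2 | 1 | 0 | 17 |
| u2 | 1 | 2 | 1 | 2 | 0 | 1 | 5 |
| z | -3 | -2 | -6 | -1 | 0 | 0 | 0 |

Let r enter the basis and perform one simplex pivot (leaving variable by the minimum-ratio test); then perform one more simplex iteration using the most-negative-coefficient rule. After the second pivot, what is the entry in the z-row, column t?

Ratio test on column r — row 1: 17/4 = 17/4; row 2: 5/1 = 5. Minimum is 17/4 at row 1 (u1 leaves); pivot element 4.
Divide row 1 by 4; eliminate column r from the other rows.
Second iteration: most negative z-row entry is -3/2 in column p, so p enters.
Ratio test on column p — row 1: (17/4)/(1/4) = 17; row 2: (3/4)/(3/4) = 1. Minimum is 1 at row 2 (u2 leaves); pivot element 3/4.
Divide row 2 by 3/4; eliminate column p from the other rows.
After both pivots, the entry at the z-row, column t is 5.

5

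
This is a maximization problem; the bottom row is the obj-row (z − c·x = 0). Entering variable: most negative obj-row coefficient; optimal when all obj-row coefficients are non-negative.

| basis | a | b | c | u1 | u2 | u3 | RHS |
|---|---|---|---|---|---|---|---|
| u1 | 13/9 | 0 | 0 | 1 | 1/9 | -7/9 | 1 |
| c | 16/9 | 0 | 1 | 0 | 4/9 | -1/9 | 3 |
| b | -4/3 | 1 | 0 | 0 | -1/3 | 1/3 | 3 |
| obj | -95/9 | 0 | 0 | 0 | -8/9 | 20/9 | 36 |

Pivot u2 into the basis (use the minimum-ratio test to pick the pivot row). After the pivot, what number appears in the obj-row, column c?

2

Ratio test on column u2 — row 1: 1/(1/9) = 9; row 2: 3/(4/9) = 27/4; row 3: entry -1/3 ≤ 0. Minimum is 27/4 at row 2 (c leaves); pivot element 4/9.
Divide row 2 by 4/9; eliminate column u2 from the other rows.
obj-row update in column c: 0 − (-8/9)·(9/4) = 2.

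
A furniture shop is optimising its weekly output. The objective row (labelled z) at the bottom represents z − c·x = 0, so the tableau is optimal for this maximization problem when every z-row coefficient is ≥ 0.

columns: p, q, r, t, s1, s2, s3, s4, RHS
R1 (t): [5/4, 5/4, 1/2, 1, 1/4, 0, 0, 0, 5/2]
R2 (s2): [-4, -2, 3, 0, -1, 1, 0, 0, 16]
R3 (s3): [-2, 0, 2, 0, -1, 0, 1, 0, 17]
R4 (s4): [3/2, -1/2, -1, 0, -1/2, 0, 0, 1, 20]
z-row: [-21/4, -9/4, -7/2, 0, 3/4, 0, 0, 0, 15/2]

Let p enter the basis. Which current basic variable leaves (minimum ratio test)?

t

Column p entries and ratios — t: (5/2)/(5/4) = 2; s2: -4 ≤ 0, skip; s3: -2 ≤ 0, skip; s4: 20/(3/2) = 40/3.
Smallest ratio is 2 in the row of t, so t leaves.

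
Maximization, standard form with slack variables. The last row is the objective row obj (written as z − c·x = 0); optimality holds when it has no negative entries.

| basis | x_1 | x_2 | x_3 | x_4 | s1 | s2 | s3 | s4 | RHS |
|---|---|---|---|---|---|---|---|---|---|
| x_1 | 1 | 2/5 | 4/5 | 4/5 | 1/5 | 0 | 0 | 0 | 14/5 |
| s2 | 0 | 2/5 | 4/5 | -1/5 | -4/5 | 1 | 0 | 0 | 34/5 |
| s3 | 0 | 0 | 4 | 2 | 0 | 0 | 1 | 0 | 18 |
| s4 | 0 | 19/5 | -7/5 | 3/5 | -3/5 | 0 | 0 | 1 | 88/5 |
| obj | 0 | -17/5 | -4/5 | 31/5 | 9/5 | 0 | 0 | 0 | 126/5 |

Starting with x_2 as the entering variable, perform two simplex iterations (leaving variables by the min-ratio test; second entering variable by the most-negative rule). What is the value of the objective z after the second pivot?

43

Ratio test on column x_2 — row 1: (14/5)/(2/5) = 7; row 2: (34/5)/(2/5) = 17; row 3: entry 0 ≤ 0; row 4: (88/5)/(19/5) = 88/19. Minimum is 88/19 at row 4 (s4 leaves); pivot element 19/5.
Pivot on row 4; the obj-row RHS becomes 126/5 − (-17/5)·(88/19) = 778/19.
Next entering variable (most negative obj-row entry -39/19): x_3.
Ratio test on column x_3 — row 1: (18/19)/(18/19) = 1; row 2: (94/19)/(18/19) = 47/9; row 3: 18/4 = 9/2; row 4: entry -7/19 ≤ 0. Minimum is 1 at row 1 (x_1 leaves); pivot element 18/19.
After the second pivot the obj-row RHS is 778/19 − (-39/19)·1 = 43.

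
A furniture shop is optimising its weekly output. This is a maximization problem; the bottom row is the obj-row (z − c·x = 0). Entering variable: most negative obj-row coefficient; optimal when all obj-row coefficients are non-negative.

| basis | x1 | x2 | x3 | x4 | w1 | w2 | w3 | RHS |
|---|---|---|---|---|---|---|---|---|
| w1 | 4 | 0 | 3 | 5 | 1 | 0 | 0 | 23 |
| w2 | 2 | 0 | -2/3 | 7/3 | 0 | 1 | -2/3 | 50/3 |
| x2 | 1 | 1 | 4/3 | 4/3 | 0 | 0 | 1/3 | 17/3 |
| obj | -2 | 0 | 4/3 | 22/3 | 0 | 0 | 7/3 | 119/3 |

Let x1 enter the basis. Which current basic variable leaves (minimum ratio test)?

x2

Column x1 entries and ratios — w1: 23/4 = 23/4; w2: (50/3)/2 = 25/3; x2: (17/3)/1 = 17/3.
Smallest ratio is 17/3 in the row of x2, so x2 leaves.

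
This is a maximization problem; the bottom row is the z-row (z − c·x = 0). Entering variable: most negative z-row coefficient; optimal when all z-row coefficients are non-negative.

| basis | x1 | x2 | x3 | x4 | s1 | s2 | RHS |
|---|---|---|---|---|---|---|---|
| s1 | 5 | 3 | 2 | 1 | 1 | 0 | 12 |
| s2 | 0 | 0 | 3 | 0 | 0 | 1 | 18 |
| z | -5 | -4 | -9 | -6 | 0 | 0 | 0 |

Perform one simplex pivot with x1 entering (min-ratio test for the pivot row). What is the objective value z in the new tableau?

12

Ratio test on column x1 — row 1: 12/5 = 12/5; row 2: entry 0 ≤ 0. Minimum is 12/5 at row 1 (s1 leaves); pivot element 5.
Pivot on row 1; the z-row RHS becomes 0 − (-5)·(12/5) = 12.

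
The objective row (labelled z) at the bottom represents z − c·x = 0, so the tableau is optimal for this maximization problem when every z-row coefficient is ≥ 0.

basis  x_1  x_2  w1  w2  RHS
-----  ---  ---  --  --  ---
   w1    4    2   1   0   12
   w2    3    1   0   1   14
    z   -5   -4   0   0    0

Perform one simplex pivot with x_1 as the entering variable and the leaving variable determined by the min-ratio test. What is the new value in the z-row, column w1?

5/4

Ratio test on column x_1 — row 1: 12/4 = 3; row 2: 14/3 = 14/3. Minimum is 3 at row 1 (w1 leaves); pivot element 4.
Divide row 1 by 4; eliminate column x_1 from the other rows.
z-row update in column w1: 0 − (-5)·(1/4) = 5/4.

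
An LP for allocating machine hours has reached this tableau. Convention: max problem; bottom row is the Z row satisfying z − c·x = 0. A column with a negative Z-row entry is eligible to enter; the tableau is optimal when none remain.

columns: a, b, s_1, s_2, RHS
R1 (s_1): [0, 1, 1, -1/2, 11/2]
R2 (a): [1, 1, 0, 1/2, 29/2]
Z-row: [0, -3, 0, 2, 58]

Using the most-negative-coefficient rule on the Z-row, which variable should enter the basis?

Negative Z-row entries: b: -3.
The most negative is -3 in column b, so b enters.

b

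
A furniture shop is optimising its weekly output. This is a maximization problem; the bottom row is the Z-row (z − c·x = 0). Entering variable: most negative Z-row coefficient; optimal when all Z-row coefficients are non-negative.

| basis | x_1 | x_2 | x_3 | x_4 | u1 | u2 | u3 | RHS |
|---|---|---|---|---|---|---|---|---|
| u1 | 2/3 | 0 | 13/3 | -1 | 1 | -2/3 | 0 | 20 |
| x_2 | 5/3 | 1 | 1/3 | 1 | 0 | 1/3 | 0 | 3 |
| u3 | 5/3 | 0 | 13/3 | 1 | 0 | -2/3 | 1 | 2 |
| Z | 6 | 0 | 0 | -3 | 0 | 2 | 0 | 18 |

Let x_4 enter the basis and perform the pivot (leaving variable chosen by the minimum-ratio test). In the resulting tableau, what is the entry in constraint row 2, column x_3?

Ratio test on column x_4 — row 1: entry -1 ≤ 0; row 2: 3/1 = 3; row 3: 2/1 = 2. Minimum is 2 at row 3 (u3 leaves); pivot element 1.
Divide row 3 by 1; eliminate column x_4 from the other rows.
Row 2 update in column x_3: 1/3 − 1·(13/3) = -4.

-4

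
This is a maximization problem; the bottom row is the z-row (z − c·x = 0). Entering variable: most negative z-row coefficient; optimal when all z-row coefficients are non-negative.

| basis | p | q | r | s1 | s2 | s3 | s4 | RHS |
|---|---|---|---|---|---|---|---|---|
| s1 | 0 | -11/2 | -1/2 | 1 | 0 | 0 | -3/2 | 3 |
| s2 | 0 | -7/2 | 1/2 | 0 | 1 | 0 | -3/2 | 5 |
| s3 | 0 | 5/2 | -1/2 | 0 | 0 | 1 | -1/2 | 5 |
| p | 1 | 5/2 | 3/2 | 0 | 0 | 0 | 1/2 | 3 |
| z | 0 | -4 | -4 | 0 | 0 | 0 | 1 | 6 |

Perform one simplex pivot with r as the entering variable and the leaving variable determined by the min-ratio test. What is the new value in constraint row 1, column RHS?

Ratio test on column r — row 1: entry -1/2 ≤ 0; row 2: 5/(1/2) = 10; row 3: entry -1/2 ≤ 0; row 4: 3/(3/2) = 2. Minimum is 2 at row 4 (p leaves); pivot element 3/2.
Divide row 4 by 3/2; eliminate column r from the other rows.
Row 1 update in column RHS: 3 − (-1/2)·2 = 4.

4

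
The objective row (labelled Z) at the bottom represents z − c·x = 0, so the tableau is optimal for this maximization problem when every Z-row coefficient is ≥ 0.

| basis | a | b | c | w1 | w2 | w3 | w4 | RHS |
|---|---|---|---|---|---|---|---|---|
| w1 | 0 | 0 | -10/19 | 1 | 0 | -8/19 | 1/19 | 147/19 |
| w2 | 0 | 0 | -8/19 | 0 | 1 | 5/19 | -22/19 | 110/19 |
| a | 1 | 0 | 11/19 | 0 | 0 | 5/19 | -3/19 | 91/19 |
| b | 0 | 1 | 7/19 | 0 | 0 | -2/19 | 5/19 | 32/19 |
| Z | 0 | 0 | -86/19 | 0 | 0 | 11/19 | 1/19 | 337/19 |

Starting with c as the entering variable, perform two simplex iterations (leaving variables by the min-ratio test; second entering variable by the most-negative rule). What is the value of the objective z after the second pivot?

42

Ratio test on column c — row 1: entry -10/19 ≤ 0; row 2: entry -8/19 ≤ 0; row 3: (91/19)/(11/19) = 91/11; row 4: (32/19)/(7/19) = 32/7. Minimum is 32/7 at row 4 (b leaves); pivot element 7/19.
Pivot on row 4; the Z-row RHS becomes 337/19 − (-86/19)·(32/7) = 269/7.
Next entering variable (most negative Z-row entry -5/7): w3.
Ratio test on column w3 — row 1: entry -4/7 ≤ 0; row 2: (54/7)/(1/7) = 54; row 3: (15/7)/(3/7) = 5; row 4: entry -2/7 ≤ 0. Minimum is 5 at row 3 (a leaves); pivot element 3/7.
After the second pivot the Z-row RHS is 269/7 − (-5/7)·5 = 42.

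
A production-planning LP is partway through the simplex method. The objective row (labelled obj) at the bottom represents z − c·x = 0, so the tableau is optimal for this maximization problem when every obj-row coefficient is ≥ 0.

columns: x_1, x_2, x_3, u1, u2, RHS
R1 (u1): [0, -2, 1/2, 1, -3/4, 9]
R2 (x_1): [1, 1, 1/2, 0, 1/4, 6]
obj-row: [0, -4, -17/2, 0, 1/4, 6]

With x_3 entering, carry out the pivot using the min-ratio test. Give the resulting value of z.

108

Ratio test on column x_3 — row 1: 9/(1/2) = 18; row 2: 6/(1/2) = 12. Minimum is 12 at row 2 (x_1 leaves); pivot element 1/2.
Pivot on row 2; the obj-row RHS becomes 6 − (-17/2)·12 = 108.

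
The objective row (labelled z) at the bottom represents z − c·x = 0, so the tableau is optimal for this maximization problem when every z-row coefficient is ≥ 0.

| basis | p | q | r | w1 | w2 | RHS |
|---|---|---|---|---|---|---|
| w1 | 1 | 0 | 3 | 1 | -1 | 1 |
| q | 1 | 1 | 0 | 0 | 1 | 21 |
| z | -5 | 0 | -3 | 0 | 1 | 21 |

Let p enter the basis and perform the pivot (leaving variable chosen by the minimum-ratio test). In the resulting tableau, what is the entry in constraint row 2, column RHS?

Ratio test on column p — row 1: 1/1 = 1; row 2: 21/1 = 21. Minimum is 1 at row 1 (w1 leaves); pivot element 1.
Divide row 1 by 1; eliminate column p from the other rows.
Row 2 update in column RHS: 21 − 1·1 = 20.

20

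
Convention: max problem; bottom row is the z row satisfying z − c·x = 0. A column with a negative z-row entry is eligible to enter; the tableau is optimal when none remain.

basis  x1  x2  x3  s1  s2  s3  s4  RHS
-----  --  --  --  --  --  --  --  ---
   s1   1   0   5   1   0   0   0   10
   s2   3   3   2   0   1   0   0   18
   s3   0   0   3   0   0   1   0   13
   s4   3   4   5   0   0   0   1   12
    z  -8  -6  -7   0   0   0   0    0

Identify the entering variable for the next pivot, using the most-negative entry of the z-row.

x1

Negative z-row entries: x1: -8, x2: -6, x3: -7.
The most negative is -8 in column x1, so x1 enters.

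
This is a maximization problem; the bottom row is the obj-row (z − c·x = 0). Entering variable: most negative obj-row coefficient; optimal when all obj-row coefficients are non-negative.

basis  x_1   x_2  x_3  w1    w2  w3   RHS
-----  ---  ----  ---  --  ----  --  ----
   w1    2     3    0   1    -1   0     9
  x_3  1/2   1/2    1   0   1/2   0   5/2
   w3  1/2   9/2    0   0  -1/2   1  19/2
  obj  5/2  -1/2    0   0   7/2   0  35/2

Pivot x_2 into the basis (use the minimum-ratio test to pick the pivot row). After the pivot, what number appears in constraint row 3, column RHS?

Ratio test on column x_2 — row 1: 9/3 = 3; row 2: (5/2)/(1/2) = 5; row 3: (19/2)/(9/2) = 19/9. Minimum is 19/9 at row 3 (w3 leaves); pivot element 9/2.
Divide row 3 by 9/2; eliminate column x_2 from the other rows.
In the new row 3, the RHS entry is the old entry divided by the pivot: (19/2)/(9/2) = 19/9.

19/9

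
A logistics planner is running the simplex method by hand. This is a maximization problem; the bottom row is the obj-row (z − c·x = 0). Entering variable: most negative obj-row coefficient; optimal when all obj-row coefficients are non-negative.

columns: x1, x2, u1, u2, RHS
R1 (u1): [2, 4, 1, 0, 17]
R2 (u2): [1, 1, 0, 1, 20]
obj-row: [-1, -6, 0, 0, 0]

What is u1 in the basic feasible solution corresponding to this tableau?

17

u1 is basic (row 1); its value is the RHS of that row, 17.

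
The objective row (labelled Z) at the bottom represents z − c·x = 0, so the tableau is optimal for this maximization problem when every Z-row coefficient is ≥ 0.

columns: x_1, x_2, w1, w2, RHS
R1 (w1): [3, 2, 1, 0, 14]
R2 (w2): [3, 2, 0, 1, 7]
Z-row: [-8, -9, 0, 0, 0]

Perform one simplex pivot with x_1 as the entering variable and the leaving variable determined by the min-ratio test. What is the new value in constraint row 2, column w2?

1/3

Ratio test on column x_1 — row 1: 14/3 = 14/3; row 2: 7/3 = 7/3. Minimum is 7/3 at row 2 (w2 leaves); pivot element 3.
Divide row 2 by 3; eliminate column x_1 from the other rows.
In the new row 2, the w2 entry is the old entry divided by the pivot: 1/3 = 1/3.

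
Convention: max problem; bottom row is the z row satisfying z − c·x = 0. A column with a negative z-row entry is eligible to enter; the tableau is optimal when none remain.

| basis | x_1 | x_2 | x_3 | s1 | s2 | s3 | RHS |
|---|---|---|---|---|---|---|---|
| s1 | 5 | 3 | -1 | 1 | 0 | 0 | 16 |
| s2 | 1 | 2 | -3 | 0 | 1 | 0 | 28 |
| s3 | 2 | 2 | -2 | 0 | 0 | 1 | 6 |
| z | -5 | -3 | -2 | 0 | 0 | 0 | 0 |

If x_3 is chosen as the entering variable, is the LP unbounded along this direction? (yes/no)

yes

Every constraint-row entry in column x_3 is ≤ 0, so increasing x_3 is unbounded.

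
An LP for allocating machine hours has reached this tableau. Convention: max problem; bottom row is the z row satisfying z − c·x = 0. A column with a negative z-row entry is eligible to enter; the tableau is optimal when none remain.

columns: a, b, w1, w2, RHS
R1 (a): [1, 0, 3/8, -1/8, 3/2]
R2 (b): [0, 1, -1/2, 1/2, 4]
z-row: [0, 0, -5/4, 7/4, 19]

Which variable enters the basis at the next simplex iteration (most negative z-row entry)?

w1

Negative z-row entries: w1: -5/4.
The most negative is -5/4 in column w1, so w1 enters.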